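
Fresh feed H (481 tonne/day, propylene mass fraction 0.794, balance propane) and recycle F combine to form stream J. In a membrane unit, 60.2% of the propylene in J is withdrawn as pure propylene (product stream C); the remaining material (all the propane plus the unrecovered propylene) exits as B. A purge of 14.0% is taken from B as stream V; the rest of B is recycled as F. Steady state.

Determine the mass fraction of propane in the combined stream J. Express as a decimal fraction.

propane enters only via H and leaves only via the purge: 481×0.206 = 0.140×(propane in B), and the membrane unit passes all propane, so propane in J = propane in B = 707.76 tonne/day.
propylene in J: m_A = 481×0.794 + (1−0.140)·(1−0.602)·m_A, so m_A = 381.91/0.6577 = 580.66 tonne/day.
J = 580.66 + 707.76 = 1288.4 tonne/day.
propane fraction in J = 707.76/1288.4 = 0.549.

0.549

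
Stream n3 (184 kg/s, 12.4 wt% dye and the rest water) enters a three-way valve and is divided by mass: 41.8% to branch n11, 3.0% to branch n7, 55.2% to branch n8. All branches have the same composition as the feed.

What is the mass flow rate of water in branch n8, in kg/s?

Branch n8 total = 0.552×184 = 101.57 kg/s.
water in n8 = 0.876×101.57 = 88.974 kg/s.

88.97 kg/s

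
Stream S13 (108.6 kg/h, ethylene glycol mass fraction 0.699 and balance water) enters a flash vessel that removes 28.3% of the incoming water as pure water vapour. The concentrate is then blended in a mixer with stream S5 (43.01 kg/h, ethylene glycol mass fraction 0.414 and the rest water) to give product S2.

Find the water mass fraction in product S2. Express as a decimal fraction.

0.342

Vapour removed = 0.283×0.301×108.6 = 9.2509 kg/h; concentrate = 99.349 kg/h.
water reaching the mixer = 23.438 (from concentrate) + 43.01×0.586 = 48.642 kg/h.
Product flow = 99.349 + 43.01 = 142.36 kg/h; water fraction = 0.342.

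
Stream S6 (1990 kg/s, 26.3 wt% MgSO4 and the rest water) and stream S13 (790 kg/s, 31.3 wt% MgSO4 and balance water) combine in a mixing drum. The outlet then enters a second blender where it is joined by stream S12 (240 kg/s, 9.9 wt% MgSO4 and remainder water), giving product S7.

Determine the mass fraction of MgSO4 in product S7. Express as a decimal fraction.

Overall, product flow = 3020 kg/s.
MgSO4 in = 1990×0.263 + 790×0.313 + 240×0.099 = 794.4 kg/s.
MgSO4 fraction in S7 = 0.263.

0.263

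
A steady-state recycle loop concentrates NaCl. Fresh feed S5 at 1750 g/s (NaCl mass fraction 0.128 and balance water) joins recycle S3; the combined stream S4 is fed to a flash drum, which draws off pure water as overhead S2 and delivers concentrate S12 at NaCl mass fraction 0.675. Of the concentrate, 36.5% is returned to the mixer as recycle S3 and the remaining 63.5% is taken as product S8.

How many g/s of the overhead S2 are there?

1418 g/s

Overall NaCl balance (none leaves overhead): NaCl in fresh feed = NaCl in product, i.e. 1750×0.128 = (1−0.365)·S12·0.675.
S12 = 224/(0.675×0.635) = 522.6 g/s.
Recycle S3 = 0.365×522.6 = 190.75 g/s.
Combined feed S4 = 1750 + 190.75 = 1940.7 g/s.
Overhead S2 = S4 − S12 = 1940.7 − 522.6 = 1418.1 g/s.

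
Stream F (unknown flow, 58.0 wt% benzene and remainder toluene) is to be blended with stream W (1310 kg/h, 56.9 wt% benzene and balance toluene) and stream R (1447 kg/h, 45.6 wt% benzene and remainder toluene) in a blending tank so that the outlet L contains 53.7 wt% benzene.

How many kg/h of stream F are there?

1751 kg/h

Let F be the unknown flow. Total out = 2757 + F.
benzene balance: 1405.2 + 0.580·F = 0.537·(2757 + F)
(0.580 − 0.537)·F = 0.537×2757 − 1405.2 = 75.287
F = 75.287 / 0.043 = 1750.9 kg/h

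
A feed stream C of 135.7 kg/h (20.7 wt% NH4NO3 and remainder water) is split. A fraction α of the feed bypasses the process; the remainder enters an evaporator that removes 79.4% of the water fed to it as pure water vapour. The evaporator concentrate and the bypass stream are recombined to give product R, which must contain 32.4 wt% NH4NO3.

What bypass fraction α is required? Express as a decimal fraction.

All 135.7×0.207 = 28.09 kg/h of NH4NO3 reaches R, so R = 28.09/0.324 = 86.697 kg/h and vapour = 49.003 kg/h.
The evaporator receives (1−α)·135.7 of feed at 0.793 water and removes 0.794 of that water:
0.794×0.793×(1−α)×135.7 = 49.003
(1−α) = 49.003/85.442 = 0.5735;  α = 0.4265.

0.426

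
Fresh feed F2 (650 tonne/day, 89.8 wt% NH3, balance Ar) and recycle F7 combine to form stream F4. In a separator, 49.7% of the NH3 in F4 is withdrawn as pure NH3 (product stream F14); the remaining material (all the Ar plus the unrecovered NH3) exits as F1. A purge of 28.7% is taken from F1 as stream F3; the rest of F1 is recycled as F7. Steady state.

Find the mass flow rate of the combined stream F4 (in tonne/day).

1141 tonne/day

Ar enters only via F2 and leaves only via the purge: 650×0.102 = 0.287×(Ar in F1), and the separator passes all Ar, so Ar in F4 = Ar in F1 = 231.01 tonne/day.
NH3 in F4: m_A = 650×0.898 + (1−0.287)·(1−0.497)·m_A, so m_A = 583.7/0.6414 = 910.1 tonne/day.
F4 = 910.1 + 231.01 = 1141.1 tonne/day.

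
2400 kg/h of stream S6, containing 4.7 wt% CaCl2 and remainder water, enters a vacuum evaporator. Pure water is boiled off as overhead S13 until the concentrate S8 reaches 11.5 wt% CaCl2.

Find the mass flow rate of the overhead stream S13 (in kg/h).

CaCl2 is conserved: 2400×0.047 = 112.8 kg/h all reports to the concentrate.
Concentrate = 112.8/(target fraction) = 980.87 kg/h.
Overhead = 2400 − 980.87 = 1419.1 kg/h.

1419 kg/h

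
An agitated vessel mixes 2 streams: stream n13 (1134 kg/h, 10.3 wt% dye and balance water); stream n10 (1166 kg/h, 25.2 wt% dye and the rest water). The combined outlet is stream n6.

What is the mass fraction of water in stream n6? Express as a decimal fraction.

Total flow out = 1134 + 1166 = 2300 kg/h.
water in = 1134×0.897 + 1166×0.748 = 1889.4 kg/h.
water mass fraction in n6 = 1889.4/2300 = 0.821.

0.821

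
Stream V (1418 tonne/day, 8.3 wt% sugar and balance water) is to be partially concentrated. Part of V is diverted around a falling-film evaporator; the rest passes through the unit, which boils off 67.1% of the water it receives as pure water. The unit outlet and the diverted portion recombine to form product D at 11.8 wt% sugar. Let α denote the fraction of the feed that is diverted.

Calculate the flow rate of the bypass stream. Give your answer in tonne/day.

All 1418×0.083 = 117.69 tonne/day of sugar reaches D, so D = 117.69/0.118 = 997.41 tonne/day and vapour = 420.59 tonne/day.
The evaporator receives (1−α)·1418 of feed at 0.917 water and removes 0.671 of that water:
0.671×0.917×(1−α)×1418 = 420.59
(1−α) = 420.59/872.51 = 0.4821;  α = 0.5179.
Bypass flow = 0.5179×1418 = 734.45 tonne/day.

734.4 tonne/day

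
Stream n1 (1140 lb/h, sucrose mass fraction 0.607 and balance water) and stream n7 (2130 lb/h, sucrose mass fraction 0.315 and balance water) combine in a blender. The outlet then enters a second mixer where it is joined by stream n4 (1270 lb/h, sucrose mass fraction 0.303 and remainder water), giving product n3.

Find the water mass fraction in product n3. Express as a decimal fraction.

Overall, product flow = 4540 lb/h.
water in = 1140×0.393 + 2130×0.685 + 1270×0.697 = 2792.3 lb/h.
water fraction in n3 = 0.615.

0.615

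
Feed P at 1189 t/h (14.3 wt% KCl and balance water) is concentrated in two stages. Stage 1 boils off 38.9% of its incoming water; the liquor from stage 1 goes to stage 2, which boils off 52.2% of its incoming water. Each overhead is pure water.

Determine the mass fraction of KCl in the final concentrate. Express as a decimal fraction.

0.364

water in feed = 1189×0.857 = 1019 t/h.
After stage 1: water left = (1−0.389)×1019 = 622.59; stream total = 792.62 t/h.
After stage 2: water left = (1−0.522)×622.59 = 297.6; final concentrate = 467.63 t/h.
KCl fraction = 170.03/467.63 = 0.364.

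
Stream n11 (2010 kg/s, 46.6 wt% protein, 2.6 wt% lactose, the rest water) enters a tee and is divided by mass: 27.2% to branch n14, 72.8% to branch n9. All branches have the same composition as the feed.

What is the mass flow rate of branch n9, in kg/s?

Branch n9 flow = 0.728×2010 = 1463.3 kg/s.

1463 kg/s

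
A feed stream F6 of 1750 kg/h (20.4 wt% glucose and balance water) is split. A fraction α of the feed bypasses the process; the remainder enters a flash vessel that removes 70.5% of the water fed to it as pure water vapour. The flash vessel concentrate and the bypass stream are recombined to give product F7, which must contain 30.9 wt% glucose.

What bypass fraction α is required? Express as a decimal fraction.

All 1750×0.204 = 357 kg/h of glucose reaches F7, so F7 = 357/0.309 = 1155.3 kg/h and vapour = 594.66 kg/h.
The evaporator receives (1−α)·1750 of feed at 0.796 water and removes 0.705 of that water:
0.705×0.796×(1−α)×1750 = 594.66
(1−α) = 594.66/982.06 = 0.6055;  α = 0.3945.

0.394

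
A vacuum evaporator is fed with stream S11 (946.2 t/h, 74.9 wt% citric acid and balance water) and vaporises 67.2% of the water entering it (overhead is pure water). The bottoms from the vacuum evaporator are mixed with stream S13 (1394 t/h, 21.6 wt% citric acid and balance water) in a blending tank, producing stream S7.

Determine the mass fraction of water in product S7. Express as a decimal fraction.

0.5369

Vapour removed = 0.672×0.251×946.2 = 159.6 t/h; concentrate = 786.6 t/h.
water reaching the mixer = 77.899 (from concentrate) + 1394×0.784 = 1170.8 t/h.
Product flow = 786.6 + 1394 = 2180.6 t/h; water fraction = 0.5369.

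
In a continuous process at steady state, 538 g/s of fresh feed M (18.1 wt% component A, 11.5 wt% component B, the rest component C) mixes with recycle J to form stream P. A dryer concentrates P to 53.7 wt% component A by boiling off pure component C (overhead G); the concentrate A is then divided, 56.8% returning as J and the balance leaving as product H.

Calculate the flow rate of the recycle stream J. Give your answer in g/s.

238.4 g/s

Overall component A balance (none leaves overhead): component A in fresh feed = component A in product, i.e. 538×0.181 = (1−0.568)·A·0.537.
A = 97.378/(0.537×0.432) = 419.76 g/s.
Recycle J = 0.568×419.76 = 238.42 g/s.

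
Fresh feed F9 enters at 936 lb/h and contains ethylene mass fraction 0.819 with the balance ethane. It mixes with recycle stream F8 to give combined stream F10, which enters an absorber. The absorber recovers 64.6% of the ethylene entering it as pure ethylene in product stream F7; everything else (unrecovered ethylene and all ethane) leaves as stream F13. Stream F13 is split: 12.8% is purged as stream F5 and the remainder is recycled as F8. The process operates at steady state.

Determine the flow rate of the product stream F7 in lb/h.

716.3 lb/h

ethylene in F10: m_A = 936×0.819 + (1−0.128)·(1−0.646)·m_A, so m_A = 766.58/0.6913 = 1108.9 lb/h.
Product F7 = 0.646×1108.9 = 716.34 lb/h.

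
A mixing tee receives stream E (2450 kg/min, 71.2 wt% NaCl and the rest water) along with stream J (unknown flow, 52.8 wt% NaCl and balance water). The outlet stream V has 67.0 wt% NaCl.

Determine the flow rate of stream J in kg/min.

724.6 kg/min

Let J be the unknown flow. Total out = 2450 + J.
NaCl balance: 1744.4 + 0.528·J = 0.670·(2450 + J)
(0.528 − 0.670)·J = 0.670×2450 − 1744.4 = -102.9
J = -102.9 / -0.142 = 724.65 kg/min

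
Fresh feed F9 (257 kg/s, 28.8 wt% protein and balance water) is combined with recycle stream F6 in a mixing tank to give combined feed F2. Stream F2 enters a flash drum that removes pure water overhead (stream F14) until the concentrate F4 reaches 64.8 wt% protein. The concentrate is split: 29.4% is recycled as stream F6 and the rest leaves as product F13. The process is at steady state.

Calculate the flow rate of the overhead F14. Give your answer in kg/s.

142.8 kg/s

Overall protein balance (none leaves overhead): protein in fresh feed = protein in product, i.e. 257×0.288 = (1−0.294)·F4·0.648.
F4 = 74.016/(0.648×0.706) = 161.79 kg/s.
Recycle F6 = 0.294×161.79 = 47.566 kg/s.
Combined feed F2 = 257 + 47.566 = 304.57 kg/s.
Overhead F14 = F2 − F4 = 304.57 − 161.79 = 142.78 kg/s.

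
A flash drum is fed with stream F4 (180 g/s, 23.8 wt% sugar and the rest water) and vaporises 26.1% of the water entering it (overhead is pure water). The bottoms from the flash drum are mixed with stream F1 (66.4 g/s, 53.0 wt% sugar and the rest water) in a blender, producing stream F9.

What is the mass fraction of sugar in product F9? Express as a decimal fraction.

Vapour removed = 0.261×0.762×180 = 35.799 g/s; concentrate = 144.2 g/s.
sugar reaching the mixer = 42.84 (from concentrate) + 66.4×0.530 = 78.032 g/s.
Product flow = 144.2 + 66.4 = 210.6 g/s; sugar fraction = 0.371.

0.371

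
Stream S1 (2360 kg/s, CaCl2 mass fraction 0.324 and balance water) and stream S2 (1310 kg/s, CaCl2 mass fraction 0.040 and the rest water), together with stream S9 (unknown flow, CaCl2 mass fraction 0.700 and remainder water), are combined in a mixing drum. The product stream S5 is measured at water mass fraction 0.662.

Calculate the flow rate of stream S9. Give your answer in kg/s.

1170 kg/s

Let S9 be the unknown flow. Total out = 3670 + S9.
water balance: 2853 + 0.300·S9 = 0.662·(3670 + S9)
(0.300 − 0.662)·S9 = 0.662×3670 − 2853 = -423.42
S9 = -423.42 / -0.362 = 1169.7 kg/s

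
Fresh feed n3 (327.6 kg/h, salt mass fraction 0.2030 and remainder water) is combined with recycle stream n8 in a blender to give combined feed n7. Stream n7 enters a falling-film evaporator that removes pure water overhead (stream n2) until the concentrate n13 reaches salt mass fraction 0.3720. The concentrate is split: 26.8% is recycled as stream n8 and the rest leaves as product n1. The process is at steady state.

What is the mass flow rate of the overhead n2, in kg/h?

148.8 kg/h

Overall salt balance (none leaves overhead): salt in fresh feed = salt in product, i.e. 327.6×0.203 = (1−0.268)·n13·0.372.
n13 = 66.503/(0.372×0.732) = 244.22 kg/h.
Recycle n8 = 0.268×244.22 = 65.452 kg/h.
Combined feed n7 = 327.6 + 65.452 = 393.05 kg/h.
Overhead n2 = n7 − n13 = 393.05 − 244.22 = 148.83 kg/h.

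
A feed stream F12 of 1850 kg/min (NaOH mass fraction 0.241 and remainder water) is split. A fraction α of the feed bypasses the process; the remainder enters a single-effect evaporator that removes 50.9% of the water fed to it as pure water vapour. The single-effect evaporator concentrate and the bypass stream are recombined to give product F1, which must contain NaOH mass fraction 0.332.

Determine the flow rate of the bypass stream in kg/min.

537.5 kg/min

All 1850×0.241 = 445.85 kg/min of NaOH reaches F1, so F1 = 445.85/0.332 = 1342.9 kg/min and vapour = 507.08 kg/min.
The evaporator receives (1−α)·1850 of feed at 0.759 water and removes 0.509 of that water:
0.509×0.759×(1−α)×1850 = 507.08
(1−α) = 507.08/714.71 = 0.7095;  α = 0.2905.
Bypass flow = 0.2905×1850 = 537.45 kg/min.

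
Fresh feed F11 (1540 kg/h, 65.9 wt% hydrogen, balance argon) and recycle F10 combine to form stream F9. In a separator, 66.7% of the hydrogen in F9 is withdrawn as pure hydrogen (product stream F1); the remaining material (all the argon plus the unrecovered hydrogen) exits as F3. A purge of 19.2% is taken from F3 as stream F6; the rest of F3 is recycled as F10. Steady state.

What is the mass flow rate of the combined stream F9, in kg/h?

argon enters only via F11 and leaves only via the purge: 1540×0.341 = 0.192×(argon in F3), and the separator passes all argon, so argon in F9 = argon in F3 = 2735.1 kg/h.
hydrogen in F9: m_A = 1540×0.659 + (1−0.192)·(1−0.667)·m_A, so m_A = 1014.9/0.7309 = 1388.4 kg/h.
F9 = 1388.4 + 2735.1 = 4123.5 kg/h.

4124 kg/h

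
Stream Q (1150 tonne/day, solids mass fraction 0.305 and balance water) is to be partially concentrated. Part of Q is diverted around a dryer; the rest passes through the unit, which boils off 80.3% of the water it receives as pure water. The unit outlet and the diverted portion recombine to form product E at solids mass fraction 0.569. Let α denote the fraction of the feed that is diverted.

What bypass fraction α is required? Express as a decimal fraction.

0.169

All 1150×0.305 = 350.75 tonne/day of solids reaches E, so E = 350.75/0.569 = 616.43 tonne/day and vapour = 533.57 tonne/day.
The evaporator receives (1−α)·1150 of feed at 0.695 water and removes 0.803 of that water:
0.803×0.695×(1−α)×1150 = 533.57
(1−α) = 533.57/641.8 = 0.8314;  α = 0.1686.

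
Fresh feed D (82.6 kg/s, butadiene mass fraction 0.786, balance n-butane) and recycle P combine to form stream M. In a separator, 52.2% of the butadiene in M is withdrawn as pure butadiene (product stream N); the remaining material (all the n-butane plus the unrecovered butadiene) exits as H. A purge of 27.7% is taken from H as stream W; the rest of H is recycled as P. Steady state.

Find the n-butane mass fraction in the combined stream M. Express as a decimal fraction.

0.391

n-butane enters only via D and leaves only via the purge: 82.6×0.214 = 0.277×(n-butane in H), and the separator passes all n-butane, so n-butane in M = n-butane in H = 63.814 kg/s.
butadiene in M: m_A = 82.6×0.786 + (1−0.277)·(1−0.522)·m_A, so m_A = 64.924/0.6544 = 99.21 kg/s.
M = 99.21 + 63.814 = 163.02 kg/s.
n-butane fraction in M = 63.814/163.02 = 0.391.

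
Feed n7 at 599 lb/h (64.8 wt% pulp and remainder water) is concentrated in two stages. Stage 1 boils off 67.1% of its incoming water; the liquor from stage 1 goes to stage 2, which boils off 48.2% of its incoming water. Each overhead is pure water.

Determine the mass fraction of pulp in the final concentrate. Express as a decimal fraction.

0.9153

water in feed = 599×0.352 = 210.85 lb/h.
After stage 1: water left = (1−0.671)×210.85 = 69.369; stream total = 457.52 lb/h.
After stage 2: water left = (1−0.482)×69.369 = 35.933; final concentrate = 424.09 lb/h.
pulp fraction = 388.15/424.09 = 0.9153.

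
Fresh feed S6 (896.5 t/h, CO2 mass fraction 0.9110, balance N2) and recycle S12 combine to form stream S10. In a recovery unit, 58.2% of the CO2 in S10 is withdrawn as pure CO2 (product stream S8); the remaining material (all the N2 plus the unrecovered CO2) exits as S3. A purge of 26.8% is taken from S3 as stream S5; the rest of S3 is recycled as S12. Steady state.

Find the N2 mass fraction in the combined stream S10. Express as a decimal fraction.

0.2019

N2 enters only via S6 and leaves only via the purge: 896.5×0.089 = 0.268×(N2 in S3), and the recovery unit passes all N2, so N2 in S10 = N2 in S3 = 297.72 t/h.
CO2 in S10: m_A = 896.5×0.911 + (1−0.268)·(1−0.582)·m_A, so m_A = 816.71/0.6940 = 1176.8 t/h.
S10 = 1176.8 + 297.72 = 1474.5 t/h.
N2 fraction in S10 = 297.72/1474.5 = 0.2019.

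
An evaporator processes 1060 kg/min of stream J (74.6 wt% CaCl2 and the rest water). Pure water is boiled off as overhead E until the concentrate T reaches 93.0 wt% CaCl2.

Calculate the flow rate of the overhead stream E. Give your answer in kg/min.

CaCl2 is conserved: 1060×0.746 = 790.76 kg/min all reports to the concentrate.
Concentrate = 790.76/(target fraction) = 850.28 kg/min.
Overhead = 1060 − 850.28 = 209.72 kg/min.

209.7 kg/min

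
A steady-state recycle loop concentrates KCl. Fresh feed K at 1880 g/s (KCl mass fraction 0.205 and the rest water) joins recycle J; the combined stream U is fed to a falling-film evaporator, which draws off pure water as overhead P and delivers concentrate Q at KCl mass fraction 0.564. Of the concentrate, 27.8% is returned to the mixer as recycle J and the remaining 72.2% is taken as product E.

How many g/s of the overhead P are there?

1197 g/s

Overall KCl balance (none leaves overhead): KCl in fresh feed = KCl in product, i.e. 1880×0.205 = (1−0.278)·Q·0.564.
Q = 385.4/(0.564×0.722) = 946.45 g/s.
Recycle J = 0.278×946.45 = 263.11 g/s.
Combined feed U = 1880 + 263.11 = 2143.1 g/s.
Overhead P = U − Q = 2143.1 − 946.45 = 1196.7 g/s.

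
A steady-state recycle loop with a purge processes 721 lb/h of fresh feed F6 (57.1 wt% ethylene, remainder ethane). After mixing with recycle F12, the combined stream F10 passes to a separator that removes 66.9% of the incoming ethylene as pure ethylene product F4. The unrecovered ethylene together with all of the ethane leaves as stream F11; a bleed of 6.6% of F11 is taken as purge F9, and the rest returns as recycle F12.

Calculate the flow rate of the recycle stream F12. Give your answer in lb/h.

ethane enters only via F6 and leaves only via the purge: 721×0.429 = 0.066×(ethane in F11), and the separator passes all ethane, so ethane in F10 = ethane in F11 = 4686.5 lb/h.
ethylene in F10: m_A = 721×0.571 + (1−0.066)·(1−0.669)·m_A, so m_A = 411.69/0.6908 = 595.92 lb/h.
F11 = (1−0.669)×595.92 + 4686.5 = 4883.8 lb/h.
Recycle F12 = (1−0.066)×4883.8 = 4561.4 lb/h.

4561 lb/h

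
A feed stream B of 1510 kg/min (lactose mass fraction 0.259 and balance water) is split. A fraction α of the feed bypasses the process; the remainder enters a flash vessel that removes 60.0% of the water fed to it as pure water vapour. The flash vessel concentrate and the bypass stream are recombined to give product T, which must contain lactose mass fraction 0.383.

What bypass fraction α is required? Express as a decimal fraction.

0.272

All 1510×0.259 = 391.09 kg/min of lactose reaches T, so T = 391.09/0.383 = 1021.1 kg/min and vapour = 488.88 kg/min.
The evaporator receives (1−α)·1510 of feed at 0.741 water and removes 0.600 of that water:
0.600×0.741×(1−α)×1510 = 488.88
(1−α) = 488.88/671.35 = 0.7282;  α = 0.2718.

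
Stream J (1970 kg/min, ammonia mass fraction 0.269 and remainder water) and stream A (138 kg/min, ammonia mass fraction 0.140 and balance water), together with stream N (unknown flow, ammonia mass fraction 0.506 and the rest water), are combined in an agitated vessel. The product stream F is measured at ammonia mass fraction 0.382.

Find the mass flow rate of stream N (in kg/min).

Let N be the unknown flow. Total out = 2108 + N.
ammonia balance: 549.25 + 0.506·N = 0.382·(2108 + N)
(0.506 − 0.382)·N = 0.382×2108 − 549.25 = 256.01
N = 256.01 / 0.124 = 2064.6 kg/min

2065 kg/min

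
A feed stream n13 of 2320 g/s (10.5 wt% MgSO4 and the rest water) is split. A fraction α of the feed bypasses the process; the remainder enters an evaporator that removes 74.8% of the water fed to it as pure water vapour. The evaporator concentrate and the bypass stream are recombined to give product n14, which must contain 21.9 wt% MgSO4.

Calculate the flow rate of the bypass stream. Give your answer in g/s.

All 2320×0.105 = 243.6 g/s of MgSO4 reaches n14, so n14 = 243.6/0.219 = 1112.3 g/s and vapour = 1207.7 g/s.
The evaporator receives (1−α)·2320 of feed at 0.895 water and removes 0.748 of that water:
0.748×0.895×(1−α)×2320 = 1207.7
(1−α) = 1207.7/1553.1 = 0.7776;  α = 0.2224.
Bypass flow = 0.2224×2320 = 516.05 g/s.

516.1 g/s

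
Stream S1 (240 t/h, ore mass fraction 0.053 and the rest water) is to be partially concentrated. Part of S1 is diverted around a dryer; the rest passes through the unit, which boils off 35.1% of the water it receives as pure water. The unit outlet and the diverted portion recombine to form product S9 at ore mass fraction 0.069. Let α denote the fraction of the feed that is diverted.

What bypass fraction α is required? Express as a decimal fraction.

0.302

All 240×0.053 = 12.72 t/h of ore reaches S9, so S9 = 12.72/0.069 = 184.35 t/h and vapour = 55.652 t/h.
The evaporator receives (1−α)·240 of feed at 0.947 water and removes 0.351 of that water:
0.351×0.947×(1−α)×240 = 55.652
(1−α) = 55.652/79.775 = 0.6976;  α = 0.3024.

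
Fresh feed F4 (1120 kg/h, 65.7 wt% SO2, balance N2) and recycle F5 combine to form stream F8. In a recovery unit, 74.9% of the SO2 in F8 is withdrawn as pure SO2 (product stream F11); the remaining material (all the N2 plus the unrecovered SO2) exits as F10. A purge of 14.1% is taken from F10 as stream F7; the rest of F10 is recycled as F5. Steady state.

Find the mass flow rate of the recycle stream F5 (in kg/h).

2543 kg/h

N2 enters only via F4 and leaves only via the purge: 1120×0.343 = 0.141×(N2 in F10), and the recovery unit passes all N2, so N2 in F8 = N2 in F10 = 2724.5 kg/h.
SO2 in F8: m_A = 1120×0.657 + (1−0.141)·(1−0.749)·m_A, so m_A = 735.84/0.7844 = 938.1 kg/h.
F10 = (1−0.749)×938.1 + 2724.5 = 2960 kg/h.
Recycle F5 = (1−0.141)×2960 = 2542.6 kg/h.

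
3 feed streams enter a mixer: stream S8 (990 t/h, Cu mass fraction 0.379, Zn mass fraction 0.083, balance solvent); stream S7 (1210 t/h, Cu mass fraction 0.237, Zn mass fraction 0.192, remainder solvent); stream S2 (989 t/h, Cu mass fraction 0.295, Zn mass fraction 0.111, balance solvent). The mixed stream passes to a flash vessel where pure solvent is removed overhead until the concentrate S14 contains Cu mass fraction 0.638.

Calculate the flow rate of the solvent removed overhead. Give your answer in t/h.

Cu entering = 990×0.379 + 1210×0.237 + 989×0.295 = 953.73 t/h.
All Cu reports to S14, so S14 = 953.73/0.638 = 1494.9 t/h.
Total feed = 3189 t/h; overhead = 3189 − 1494.9 = 1694.1 t/h.

1694 t/h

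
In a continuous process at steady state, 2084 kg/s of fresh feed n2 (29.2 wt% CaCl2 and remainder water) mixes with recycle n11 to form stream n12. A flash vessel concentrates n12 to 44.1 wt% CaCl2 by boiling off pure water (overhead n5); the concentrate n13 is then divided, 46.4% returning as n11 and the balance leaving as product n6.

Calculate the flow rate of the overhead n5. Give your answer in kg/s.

Overall CaCl2 balance (none leaves overhead): CaCl2 in fresh feed = CaCl2 in product, i.e. 2084×0.292 = (1−0.464)·n13·0.441.
n13 = 608.53/(0.441×0.536) = 2574.4 kg/s.
Recycle n11 = 0.464×2574.4 = 1194.5 kg/s.
Combined feed n12 = 2084 + 1194.5 = 3278.5 kg/s.
Overhead n5 = n12 − n13 = 3278.5 − 2574.4 = 704.12 kg/s.

704.1 kg/s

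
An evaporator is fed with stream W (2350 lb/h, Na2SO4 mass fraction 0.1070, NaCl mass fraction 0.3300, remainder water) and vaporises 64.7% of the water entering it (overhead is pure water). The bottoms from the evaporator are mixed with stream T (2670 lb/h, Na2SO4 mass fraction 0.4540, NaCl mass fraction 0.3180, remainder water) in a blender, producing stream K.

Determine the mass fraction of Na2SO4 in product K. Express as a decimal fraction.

Vapour removed = 0.647×0.563×2350 = 856.01 lb/h; concentrate = 1494 lb/h.
Na2SO4 reaching the mixer = 251.45 (from concentrate) + 2670×0.454 = 1463.6 lb/h.
Product flow = 1494 + 2670 = 4164 lb/h; Na2SO4 fraction = 0.3515.

0.3515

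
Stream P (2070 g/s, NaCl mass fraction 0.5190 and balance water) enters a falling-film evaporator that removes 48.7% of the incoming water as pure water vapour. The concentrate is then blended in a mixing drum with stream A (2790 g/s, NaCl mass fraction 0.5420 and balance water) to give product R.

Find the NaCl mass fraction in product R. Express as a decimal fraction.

Vapour removed = 0.487×0.481×2070 = 484.89 g/s; concentrate = 1585.1 g/s.
NaCl reaching the mixer = 1074.3 (from concentrate) + 2790×0.542 = 2586.5 g/s.
Product flow = 1585.1 + 2790 = 4375.1 g/s; NaCl fraction = 0.5912.

0.5912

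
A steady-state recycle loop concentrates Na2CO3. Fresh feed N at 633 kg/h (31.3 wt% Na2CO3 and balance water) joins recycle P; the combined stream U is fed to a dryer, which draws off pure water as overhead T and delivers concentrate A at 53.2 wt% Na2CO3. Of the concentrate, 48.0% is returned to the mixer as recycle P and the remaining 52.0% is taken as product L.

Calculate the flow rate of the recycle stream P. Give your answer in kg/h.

343.8 kg/h

Overall Na2CO3 balance (none leaves overhead): Na2CO3 in fresh feed = Na2CO3 in product, i.e. 633×0.313 = (1−0.480)·A·0.532.
A = 198.13/(0.532×0.520) = 716.2 kg/h.
Recycle P = 0.480×716.2 = 343.78 kg/h.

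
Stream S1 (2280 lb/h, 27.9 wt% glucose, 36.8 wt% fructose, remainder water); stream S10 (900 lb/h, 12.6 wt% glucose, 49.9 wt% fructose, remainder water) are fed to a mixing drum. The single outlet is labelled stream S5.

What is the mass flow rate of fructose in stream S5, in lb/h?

fructose out = fructose in = 2280×0.368 + 900×0.499 = 1288.1 lb/h.

1288 lb/h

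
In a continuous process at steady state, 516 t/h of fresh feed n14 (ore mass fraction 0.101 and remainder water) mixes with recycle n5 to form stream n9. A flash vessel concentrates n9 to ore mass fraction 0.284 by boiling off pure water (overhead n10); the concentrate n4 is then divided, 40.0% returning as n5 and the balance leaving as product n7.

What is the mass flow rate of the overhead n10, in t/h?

Overall ore balance (none leaves overhead): ore in fresh feed = ore in product, i.e. 516×0.101 = (1−0.400)·n4·0.284.
n4 = 52.116/(0.284×0.600) = 305.85 t/h.
Recycle n5 = 0.400×305.85 = 122.34 t/h.
Combined feed n9 = 516 + 122.34 = 638.34 t/h.
Overhead n10 = n9 − n4 = 638.34 − 305.85 = 332.49 t/h.

332.5 t/h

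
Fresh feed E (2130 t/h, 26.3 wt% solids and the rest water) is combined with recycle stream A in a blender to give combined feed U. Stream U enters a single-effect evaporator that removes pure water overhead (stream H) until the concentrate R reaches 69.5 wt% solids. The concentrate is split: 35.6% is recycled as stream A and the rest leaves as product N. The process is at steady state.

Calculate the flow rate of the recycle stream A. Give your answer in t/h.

445.6 t/h

Overall solids balance (none leaves overhead): solids in fresh feed = solids in product, i.e. 2130×0.263 = (1−0.356)·R·0.695.
R = 560.19/(0.695×0.644) = 1251.6 t/h.
Recycle A = 0.356×1251.6 = 445.57 t/h.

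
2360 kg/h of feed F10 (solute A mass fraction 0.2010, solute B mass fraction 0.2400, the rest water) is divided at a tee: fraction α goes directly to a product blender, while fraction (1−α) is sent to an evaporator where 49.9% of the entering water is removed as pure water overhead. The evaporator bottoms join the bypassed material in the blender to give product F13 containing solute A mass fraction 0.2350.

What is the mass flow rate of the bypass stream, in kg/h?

1136 kg/h

All 2360×0.201 = 474.36 kg/h of solute A reaches F13, so F13 = 474.36/0.235 = 2018.6 kg/h and vapour = 341.45 kg/h.
The evaporator receives (1−α)·2360 of feed at 0.559 water and removes 0.499 of that water:
0.499×0.559×(1−α)×2360 = 341.45
(1−α) = 341.45/658.3 = 0.5187;  α = 0.4813.
Bypass flow = 0.4813×2360 = 1135.9 kg/h.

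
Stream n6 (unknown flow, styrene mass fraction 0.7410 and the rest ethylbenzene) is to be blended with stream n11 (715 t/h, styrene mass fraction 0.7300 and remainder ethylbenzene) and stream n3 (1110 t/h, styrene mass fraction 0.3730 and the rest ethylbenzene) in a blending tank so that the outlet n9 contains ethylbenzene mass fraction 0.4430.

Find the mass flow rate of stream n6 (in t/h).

Let n6 be the unknown flow. Total out = 1825 + n6.
ethylbenzene balance: 889.02 + 0.259·n6 = 0.443·(1825 + n6)
(0.259 − 0.443)·n6 = 0.443×1825 − 889.02 = -80.545
n6 = -80.545 / -0.184 = 437.74 t/h

437.7 t/h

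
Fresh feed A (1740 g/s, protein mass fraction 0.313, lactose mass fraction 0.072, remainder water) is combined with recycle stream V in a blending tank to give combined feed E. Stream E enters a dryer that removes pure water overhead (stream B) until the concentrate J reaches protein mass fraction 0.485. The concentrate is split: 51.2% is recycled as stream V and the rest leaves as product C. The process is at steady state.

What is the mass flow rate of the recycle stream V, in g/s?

1178 g/s

Overall protein balance (none leaves overhead): protein in fresh feed = protein in product, i.e. 1740×0.313 = (1−0.512)·J·0.485.
J = 544.62/(0.485×0.488) = 2301.1 g/s.
Recycle V = 0.512×2301.1 = 1178.2 g/s.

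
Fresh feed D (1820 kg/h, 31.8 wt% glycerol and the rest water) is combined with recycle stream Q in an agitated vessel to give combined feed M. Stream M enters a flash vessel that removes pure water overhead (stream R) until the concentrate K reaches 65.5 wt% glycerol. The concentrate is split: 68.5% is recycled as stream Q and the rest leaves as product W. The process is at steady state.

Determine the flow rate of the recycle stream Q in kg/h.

1921 kg/h

Overall glycerol balance (none leaves overhead): glycerol in fresh feed = glycerol in product, i.e. 1820×0.318 = (1−0.685)·K·0.655.
K = 578.76/(0.655×0.315) = 2805.1 kg/h.
Recycle Q = 0.685×2805.1 = 1921.5 kg/h.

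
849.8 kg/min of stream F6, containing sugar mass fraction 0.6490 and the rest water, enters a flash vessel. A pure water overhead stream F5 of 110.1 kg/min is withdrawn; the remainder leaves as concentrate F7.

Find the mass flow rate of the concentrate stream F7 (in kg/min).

739.7 kg/min

Concentrate = 849.8 − 110.1 = 739.7 kg/min.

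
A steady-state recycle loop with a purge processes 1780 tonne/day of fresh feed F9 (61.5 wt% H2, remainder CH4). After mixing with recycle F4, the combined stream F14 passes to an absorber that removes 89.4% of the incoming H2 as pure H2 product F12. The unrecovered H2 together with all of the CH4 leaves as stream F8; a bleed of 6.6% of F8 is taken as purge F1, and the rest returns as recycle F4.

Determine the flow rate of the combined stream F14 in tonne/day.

CH4 enters only via F9 and leaves only via the purge: 1780×0.385 = 0.066×(CH4 in F8), and the absorber passes all CH4, so CH4 in F14 = CH4 in F8 = 10383 tonne/day.
H2 in F14: m_A = 1780×0.615 + (1−0.066)·(1−0.894)·m_A, so m_A = 1094.7/0.9010 = 1215 tonne/day.
F14 = 1215 + 10383 = 11598 tonne/day.

11600 tonne/day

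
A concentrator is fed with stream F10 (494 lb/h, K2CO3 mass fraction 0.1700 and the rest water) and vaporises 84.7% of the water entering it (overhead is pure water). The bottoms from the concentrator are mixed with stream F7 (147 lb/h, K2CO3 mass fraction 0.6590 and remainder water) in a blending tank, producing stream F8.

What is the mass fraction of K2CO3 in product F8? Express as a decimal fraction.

0.6157

Vapour removed = 0.847×0.830×494 = 347.29 lb/h; concentrate = 146.71 lb/h.
K2CO3 reaching the mixer = 83.98 (from concentrate) + 147×0.659 = 180.85 lb/h.
Product flow = 146.71 + 147 = 293.71 lb/h; K2CO3 fraction = 0.6157.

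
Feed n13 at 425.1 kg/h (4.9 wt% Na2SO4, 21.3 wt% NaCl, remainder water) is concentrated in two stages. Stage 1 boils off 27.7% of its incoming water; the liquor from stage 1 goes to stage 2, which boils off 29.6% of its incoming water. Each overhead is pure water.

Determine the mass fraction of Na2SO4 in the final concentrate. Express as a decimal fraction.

water in feed = 425.1×0.738 = 313.72 kg/h.
After stage 1: water left = (1−0.277)×313.72 = 226.82; stream total = 338.2 kg/h.
After stage 2: water left = (1−0.296)×226.82 = 159.68; final concentrate = 271.06 kg/h.
Na2SO4 fraction = 20.83/271.06 = 0.077.

0.077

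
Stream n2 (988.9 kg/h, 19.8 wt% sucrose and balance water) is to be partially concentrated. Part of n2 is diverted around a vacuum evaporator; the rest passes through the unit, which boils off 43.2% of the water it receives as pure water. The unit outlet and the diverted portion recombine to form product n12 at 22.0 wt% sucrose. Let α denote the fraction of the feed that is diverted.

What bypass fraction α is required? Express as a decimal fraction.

0.711

All 988.9×0.198 = 195.8 kg/h of sucrose reaches n12, so n12 = 195.8/0.220 = 890.01 kg/h and vapour = 98.89 kg/h.
The evaporator receives (1−α)·988.9 of feed at 0.802 water and removes 0.432 of that water:
0.432×0.802×(1−α)×988.9 = 98.89
(1−α) = 98.89/342.62 = 0.2886;  α = 0.7114.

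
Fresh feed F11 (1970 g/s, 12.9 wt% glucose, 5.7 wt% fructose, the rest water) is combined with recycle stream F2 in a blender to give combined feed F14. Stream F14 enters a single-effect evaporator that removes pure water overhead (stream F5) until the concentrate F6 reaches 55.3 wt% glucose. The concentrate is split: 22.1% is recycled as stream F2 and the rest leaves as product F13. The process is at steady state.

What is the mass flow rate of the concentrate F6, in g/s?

589.9 g/s

Overall glucose balance (none leaves overhead): glucose in fresh feed = glucose in product, i.e. 1970×0.129 = (1−0.221)·F6·0.553.
F6 = 254.13/(0.553×0.779) = 589.92 g/s.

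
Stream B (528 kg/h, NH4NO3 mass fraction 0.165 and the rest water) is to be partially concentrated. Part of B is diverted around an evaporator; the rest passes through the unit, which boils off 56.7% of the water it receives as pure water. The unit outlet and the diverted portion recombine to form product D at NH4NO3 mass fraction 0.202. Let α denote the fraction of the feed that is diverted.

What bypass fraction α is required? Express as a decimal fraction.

All 528×0.165 = 87.12 kg/h of NH4NO3 reaches D, so D = 87.12/0.202 = 431.29 kg/h and vapour = 96.713 kg/h.
The evaporator receives (1−α)·528 of feed at 0.835 water and removes 0.567 of that water:
0.567×0.835×(1−α)×528 = 96.713
(1−α) = 96.713/249.98 = 0.3869;  α = 0.6131.

0.613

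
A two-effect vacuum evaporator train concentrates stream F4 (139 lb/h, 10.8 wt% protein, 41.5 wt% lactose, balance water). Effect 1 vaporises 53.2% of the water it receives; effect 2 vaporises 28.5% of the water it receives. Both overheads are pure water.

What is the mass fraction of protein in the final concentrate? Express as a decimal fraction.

water in feed = 139×0.477 = 66.303 lb/h.
After stage 1: water left = (1−0.532)×66.303 = 31.03; stream total = 103.73 lb/h.
After stage 2: water left = (1−0.285)×31.03 = 22.186; final concentrate = 94.883 lb/h.
protein fraction = 15.012/94.883 = 0.1582.

0.1582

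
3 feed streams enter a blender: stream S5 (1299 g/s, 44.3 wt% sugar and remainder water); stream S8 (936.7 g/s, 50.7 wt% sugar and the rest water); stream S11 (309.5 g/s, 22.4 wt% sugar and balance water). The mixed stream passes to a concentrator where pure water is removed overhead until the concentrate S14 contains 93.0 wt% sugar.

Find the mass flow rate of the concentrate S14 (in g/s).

sugar entering = 1299×0.443 + 936.7×0.507 + 309.5×0.224 = 1119.7 g/s.
All sugar reports to S14, so S14 = 1119.7/0.930 = 1204 g/s.

1204 g/s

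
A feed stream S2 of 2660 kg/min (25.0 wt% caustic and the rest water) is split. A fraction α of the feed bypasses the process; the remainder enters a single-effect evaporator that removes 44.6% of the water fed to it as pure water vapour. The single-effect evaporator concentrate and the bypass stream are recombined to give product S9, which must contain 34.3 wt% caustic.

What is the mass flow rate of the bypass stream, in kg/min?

All 2660×0.250 = 665 kg/min of caustic reaches S9, so S9 = 665/0.343 = 1938.8 kg/min and vapour = 721.22 kg/min.
The evaporator receives (1−α)·2660 of feed at 0.750 water and removes 0.446 of that water:
0.446×0.750×(1−α)×2660 = 721.22
(1−α) = 721.22/889.77 = 0.8106;  α = 0.1894.
Bypass flow = 0.1894×2660 = 503.87 kg/min.

503.9 kg/min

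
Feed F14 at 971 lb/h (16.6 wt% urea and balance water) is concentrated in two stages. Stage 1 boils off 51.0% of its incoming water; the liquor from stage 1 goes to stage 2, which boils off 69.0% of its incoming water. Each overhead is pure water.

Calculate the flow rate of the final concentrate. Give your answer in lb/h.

284.2 lb/h

water in feed = 971×0.834 = 809.81 lb/h.
After stage 1: water left = (1−0.510)×809.81 = 396.81; stream total = 557.99 lb/h.
After stage 2: water left = (1−0.690)×396.81 = 123.01; final concentrate = 284.2 lb/h.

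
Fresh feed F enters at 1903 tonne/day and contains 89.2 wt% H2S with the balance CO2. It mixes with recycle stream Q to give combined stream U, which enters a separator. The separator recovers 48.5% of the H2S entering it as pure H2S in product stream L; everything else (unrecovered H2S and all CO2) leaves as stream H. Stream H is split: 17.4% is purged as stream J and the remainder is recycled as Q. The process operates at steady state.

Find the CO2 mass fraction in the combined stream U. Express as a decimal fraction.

CO2 enters only via F and leaves only via the purge: 1903×0.108 = 0.174×(CO2 in H), and the separator passes all CO2, so CO2 in U = CO2 in H = 1181.2 tonne/day.
H2S in U: m_A = 1903×0.892 + (1−0.174)·(1−0.485)·m_A, so m_A = 1697.5/0.5746 = 2954.1 tonne/day.
U = 2954.1 + 1181.2 = 4135.3 tonne/day.
CO2 fraction in U = 1181.2/4135.3 = 0.286.

0.286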